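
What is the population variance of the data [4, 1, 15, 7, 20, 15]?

45.8889

Step 1: Compute the mean: (4 + 1 + 15 + 7 + 20 + 15) / 6 = 10.3333
Step 2: Compute squared deviations from the mean:
  (4 - 10.3333)^2 = 40.1111
  (1 - 10.3333)^2 = 87.1111
  (15 - 10.3333)^2 = 21.7778
  (7 - 10.3333)^2 = 11.1111
  (20 - 10.3333)^2 = 93.4444
  (15 - 10.3333)^2 = 21.7778
Step 3: Sum of squared deviations = 275.3333
Step 4: Population variance = 275.3333 / 6 = 45.8889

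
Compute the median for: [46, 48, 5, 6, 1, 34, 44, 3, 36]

34

Step 1: Sort the data in ascending order: [1, 3, 5, 6, 34, 36, 44, 46, 48]
Step 2: The number of values is n = 9.
Step 3: Since n is odd, the median is the middle value at position 5: 34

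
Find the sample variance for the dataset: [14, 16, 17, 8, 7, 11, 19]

21.1429

Step 1: Compute the mean: (14 + 16 + 17 + 8 + 7 + 11 + 19) / 7 = 13.1429
Step 2: Compute squared deviations from the mean:
  (14 - 13.1429)^2 = 0.7347
  (16 - 13.1429)^2 = 8.1633
  (17 - 13.1429)^2 = 14.8776
  (8 - 13.1429)^2 = 26.449
  (7 - 13.1429)^2 = 37.7347
  (11 - 13.1429)^2 = 4.5918
  (19 - 13.1429)^2 = 34.3061
Step 3: Sum of squared deviations = 126.8571
Step 4: Sample variance = 126.8571 / 6 = 21.1429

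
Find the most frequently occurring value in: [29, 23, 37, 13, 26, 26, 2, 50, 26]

26

Step 1: Count the frequency of each value:
  2: appears 1 time(s)
  13: appears 1 time(s)
  23: appears 1 time(s)
  26: appears 3 time(s)
  29: appears 1 time(s)
  37: appears 1 time(s)
  50: appears 1 time(s)
Step 2: The value 26 appears most frequently (3 times).
Step 3: Mode = 26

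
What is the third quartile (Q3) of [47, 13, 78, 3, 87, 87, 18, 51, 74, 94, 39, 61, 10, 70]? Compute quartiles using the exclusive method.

80.25

Step 1: Sort the data: [3, 10, 13, 18, 39, 47, 51, 61, 70, 74, 78, 87, 87, 94]
Step 2: n = 14
Step 3: Using the exclusive quartile method:
  Q1 = 16.75
  Q2 (median) = 56
  Q3 = 80.25
  IQR = Q3 - Q1 = 80.25 - 16.75 = 63.5
Step 4: Q3 = 80.25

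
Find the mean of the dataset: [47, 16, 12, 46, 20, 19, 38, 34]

29

Step 1: Sum all values: 47 + 16 + 12 + 46 + 20 + 19 + 38 + 34 = 232
Step 2: Count the number of values: n = 8
Step 3: Mean = sum / n = 232 / 8 = 29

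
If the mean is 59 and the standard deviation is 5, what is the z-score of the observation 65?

1.2

Step 1: Recall the z-score formula: z = (x - mu) / sigma
Step 2: Substitute values: z = (65 - 59) / 5
Step 3: z = 6 / 5 = 1.2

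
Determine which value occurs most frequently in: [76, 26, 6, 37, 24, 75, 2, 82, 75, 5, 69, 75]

75

Step 1: Count the frequency of each value:
  2: appears 1 time(s)
  5: appears 1 time(s)
  6: appears 1 time(s)
  24: appears 1 time(s)
  26: appears 1 time(s)
  37: appears 1 time(s)
  69: appears 1 time(s)
  75: appears 3 time(s)
  76: appears 1 time(s)
  82: appears 1 time(s)
Step 2: The value 75 appears most frequently (3 times).
Step 3: Mode = 75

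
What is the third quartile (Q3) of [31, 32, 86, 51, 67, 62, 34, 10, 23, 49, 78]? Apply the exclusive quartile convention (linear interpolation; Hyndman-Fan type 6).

67

Step 1: Sort the data: [10, 23, 31, 32, 34, 49, 51, 62, 67, 78, 86]
Step 2: n = 11
Step 3: Using the exclusive quartile method:
  Q1 = 31
  Q2 (median) = 49
  Q3 = 67
  IQR = Q3 - Q1 = 67 - 31 = 36
Step 4: Q3 = 67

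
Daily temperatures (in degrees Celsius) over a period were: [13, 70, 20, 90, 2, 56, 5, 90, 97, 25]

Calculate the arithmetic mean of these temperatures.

46.8

Step 1: Sum all values: 13 + 70 + 20 + 90 + 2 + 56 + 5 + 90 + 97 + 25 = 468
Step 2: Count the number of values: n = 10
Step 3: Mean = sum / n = 468 / 10 = 46.8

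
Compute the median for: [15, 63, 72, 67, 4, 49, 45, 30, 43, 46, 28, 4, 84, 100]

45.5

Step 1: Sort the data in ascending order: [4, 4, 15, 28, 30, 43, 45, 46, 49, 63, 67, 72, 84, 100]
Step 2: The number of values is n = 14.
Step 3: Since n is even, the median is the average of positions 7 and 8:
  Median = (45 + 46) / 2 = 45.5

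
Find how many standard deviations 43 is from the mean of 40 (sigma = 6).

0.5

Step 1: Recall the z-score formula: z = (x - mu) / sigma
Step 2: Substitute values: z = (43 - 40) / 6
Step 3: z = 3 / 6 = 0.5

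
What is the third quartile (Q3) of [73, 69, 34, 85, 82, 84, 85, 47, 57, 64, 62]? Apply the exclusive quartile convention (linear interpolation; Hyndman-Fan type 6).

84

Step 1: Sort the data: [34, 47, 57, 62, 64, 69, 73, 82, 84, 85, 85]
Step 2: n = 11
Step 3: Using the exclusive quartile method:
  Q1 = 57
  Q2 (median) = 69
  Q3 = 84
  IQR = Q3 - Q1 = 84 - 57 = 27
Step 4: Q3 = 84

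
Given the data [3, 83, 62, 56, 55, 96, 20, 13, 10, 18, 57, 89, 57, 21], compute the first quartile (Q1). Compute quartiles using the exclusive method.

16.75

Step 1: Sort the data: [3, 10, 13, 18, 20, 21, 55, 56, 57, 57, 62, 83, 89, 96]
Step 2: n = 14
Step 3: Using the exclusive quartile method:
  Q1 = 16.75
  Q2 (median) = 55.5
  Q3 = 67.25
  IQR = Q3 - Q1 = 67.25 - 16.75 = 50.5
Step 4: Q1 = 16.75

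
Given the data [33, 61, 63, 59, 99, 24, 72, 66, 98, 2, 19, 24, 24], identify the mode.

24

Step 1: Count the frequency of each value:
  2: appears 1 time(s)
  19: appears 1 time(s)
  24: appears 3 time(s)
  33: appears 1 time(s)
  59: appears 1 time(s)
  61: appears 1 time(s)
  63: appears 1 time(s)
  66: appears 1 time(s)
  72: appears 1 time(s)
  98: appears 1 time(s)
  99: appears 1 time(s)
Step 2: The value 24 appears most frequently (3 times).
Step 3: Mode = 24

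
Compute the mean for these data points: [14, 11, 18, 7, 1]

10.2

Step 1: Sum all values: 14 + 11 + 18 + 7 + 1 = 51
Step 2: Count the number of values: n = 5
Step 3: Mean = sum / n = 51 / 5 = 10.2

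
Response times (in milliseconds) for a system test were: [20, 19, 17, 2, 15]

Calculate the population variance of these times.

42.64

Step 1: Compute the mean: (20 + 19 + 17 + 2 + 15) / 5 = 14.6
Step 2: Compute squared deviations from the mean:
  (20 - 14.6)^2 = 29.16
  (19 - 14.6)^2 = 19.36
  (17 - 14.6)^2 = 5.76
  (2 - 14.6)^2 = 158.76
  (15 - 14.6)^2 = 0.16
Step 3: Sum of squared deviations = 213.2
Step 4: Population variance = 213.2 / 5 = 42.64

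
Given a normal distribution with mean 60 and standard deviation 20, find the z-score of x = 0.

-3

Step 1: Recall the z-score formula: z = (x - mu) / sigma
Step 2: Substitute values: z = (0 - 60) / 20
Step 3: z = -60 / 20 = -3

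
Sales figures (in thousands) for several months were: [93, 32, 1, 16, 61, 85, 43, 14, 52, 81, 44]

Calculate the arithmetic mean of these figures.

47.4545

Step 1: Sum all values: 93 + 32 + 1 + 16 + 61 + 85 + 43 + 14 + 52 + 81 + 44 = 522
Step 2: Count the number of values: n = 11
Step 3: Mean = sum / n = 522 / 11 = 47.4545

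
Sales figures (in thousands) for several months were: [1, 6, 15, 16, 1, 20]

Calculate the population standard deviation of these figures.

7.5148

Step 1: Compute the mean: 9.8333
Step 2: Sum of squared deviations from the mean: 338.8333
Step 3: Population variance = 338.8333 / 6 = 56.4722
Step 4: Standard deviation = sqrt(56.4722) = 7.5148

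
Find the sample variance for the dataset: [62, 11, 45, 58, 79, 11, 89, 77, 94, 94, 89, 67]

860.6061

Step 1: Compute the mean: (62 + 11 + 45 + 58 + 79 + 11 + 89 + 77 + 94 + 94 + 89 + 67) / 12 = 64.6667
Step 2: Compute squared deviations from the mean:
  (62 - 64.6667)^2 = 7.1111
  (11 - 64.6667)^2 = 2880.1111
  (45 - 64.6667)^2 = 386.7778
  (58 - 64.6667)^2 = 44.4444
  (79 - 64.6667)^2 = 205.4444
  (11 - 64.6667)^2 = 2880.1111
  (89 - 64.6667)^2 = 592.1111
  (77 - 64.6667)^2 = 152.1111
  (94 - 64.6667)^2 = 860.4444
  (94 - 64.6667)^2 = 860.4444
  (89 - 64.6667)^2 = 592.1111
  (67 - 64.6667)^2 = 5.4444
Step 3: Sum of squared deviations = 9466.6667
Step 4: Sample variance = 9466.6667 / 11 = 860.6061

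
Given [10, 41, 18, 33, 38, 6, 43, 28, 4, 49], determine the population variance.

243.4

Step 1: Compute the mean: (10 + 41 + 18 + 33 + 38 + 6 + 43 + 28 + 4 + 49) / 10 = 27
Step 2: Compute squared deviations from the mean:
  (10 - 27)^2 = 289
  (41 - 27)^2 = 196
  (18 - 27)^2 = 81
  (33 - 27)^2 = 36
  (38 - 27)^2 = 121
  (6 - 27)^2 = 441
  (43 - 27)^2 = 256
  (28 - 27)^2 = 1
  (4 - 27)^2 = 529
  (49 - 27)^2 = 484
Step 3: Sum of squared deviations = 2434
Step 4: Population variance = 2434 / 10 = 243.4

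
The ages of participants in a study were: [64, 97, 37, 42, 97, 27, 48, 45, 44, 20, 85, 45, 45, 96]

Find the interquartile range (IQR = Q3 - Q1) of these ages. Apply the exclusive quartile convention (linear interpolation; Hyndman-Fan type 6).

47

Step 1: Sort the data: [20, 27, 37, 42, 44, 45, 45, 45, 48, 64, 85, 96, 97, 97]
Step 2: n = 14
Step 3: Using the exclusive quartile method:
  Q1 = 40.75
  Q2 (median) = 45
  Q3 = 87.75
  IQR = Q3 - Q1 = 87.75 - 40.75 = 47
Step 4: IQR = 47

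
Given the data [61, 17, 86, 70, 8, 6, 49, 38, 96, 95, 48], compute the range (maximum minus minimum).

90

Step 1: Identify the maximum value: max = 96
Step 2: Identify the minimum value: min = 6
Step 3: Range = max - min = 96 - 6 = 90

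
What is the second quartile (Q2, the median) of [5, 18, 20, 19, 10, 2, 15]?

15

Step 1: Sort the data: [2, 5, 10, 15, 18, 19, 20]
Step 2: n = 7
Step 3: Q2 is the median. Since n is odd, it is the middle value at position 4: 15
Step 4: Q2 = 15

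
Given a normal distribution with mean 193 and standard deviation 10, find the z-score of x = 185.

-0.8

Step 1: Recall the z-score formula: z = (x - mu) / sigma
Step 2: Substitute values: z = (185 - 193) / 10
Step 3: z = -8 / 10 = -0.8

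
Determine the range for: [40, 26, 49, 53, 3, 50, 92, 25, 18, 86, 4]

89

Step 1: Identify the maximum value: max = 92
Step 2: Identify the minimum value: min = 3
Step 3: Range = max - min = 92 - 3 = 89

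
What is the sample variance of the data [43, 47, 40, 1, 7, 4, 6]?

438.4762

Step 1: Compute the mean: (43 + 47 + 40 + 1 + 7 + 4 + 6) / 7 = 21.1429
Step 2: Compute squared deviations from the mean:
  (43 - 21.1429)^2 = 477.7347
  (47 - 21.1429)^2 = 668.5918
  (40 - 21.1429)^2 = 355.5918
  (1 - 21.1429)^2 = 405.7347
  (7 - 21.1429)^2 = 200.0204
  (4 - 21.1429)^2 = 293.8776
  (6 - 21.1429)^2 = 229.3061
Step 3: Sum of squared deviations = 2630.8571
Step 4: Sample variance = 2630.8571 / 6 = 438.4762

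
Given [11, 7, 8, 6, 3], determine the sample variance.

8.5

Step 1: Compute the mean: (11 + 7 + 8 + 6 + 3) / 5 = 7
Step 2: Compute squared deviations from the mean:
  (11 - 7)^2 = 16
  (7 - 7)^2 = 0
  (8 - 7)^2 = 1
  (6 - 7)^2 = 1
  (3 - 7)^2 = 16
Step 3: Sum of squared deviations = 34
Step 4: Sample variance = 34 / 4 = 8.5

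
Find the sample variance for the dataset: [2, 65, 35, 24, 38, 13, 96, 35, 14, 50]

771.2889

Step 1: Compute the mean: (2 + 65 + 35 + 24 + 38 + 13 + 96 + 35 + 14 + 50) / 10 = 37.2
Step 2: Compute squared deviations from the mean:
  (2 - 37.2)^2 = 1239.04
  (65 - 37.2)^2 = 772.84
  (35 - 37.2)^2 = 4.84
  (24 - 37.2)^2 = 174.24
  (38 - 37.2)^2 = 0.64
  (13 - 37.2)^2 = 585.64
  (96 - 37.2)^2 = 3457.44
  (35 - 37.2)^2 = 4.84
  (14 - 37.2)^2 = 538.24
  (50 - 37.2)^2 = 163.84
Step 3: Sum of squared deviations = 6941.6
Step 4: Sample variance = 6941.6 / 9 = 771.2889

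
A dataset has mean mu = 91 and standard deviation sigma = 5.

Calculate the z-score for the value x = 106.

3

Step 1: Recall the z-score formula: z = (x - mu) / sigma
Step 2: Substitute values: z = (106 - 91) / 5
Step 3: z = 15 / 5 = 3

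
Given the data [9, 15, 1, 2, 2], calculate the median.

2

Step 1: Sort the data in ascending order: [1, 2, 2, 9, 15]
Step 2: The number of values is n = 5.
Step 3: Since n is odd, the median is the middle value at position 3: 2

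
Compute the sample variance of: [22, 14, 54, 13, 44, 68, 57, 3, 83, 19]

735.5667

Step 1: Compute the mean: (22 + 14 + 54 + 13 + 44 + 68 + 57 + 3 + 83 + 19) / 10 = 37.7
Step 2: Compute squared deviations from the mean:
  (22 - 37.7)^2 = 246.49
  (14 - 37.7)^2 = 561.69
  (54 - 37.7)^2 = 265.69
  (13 - 37.7)^2 = 610.09
  (44 - 37.7)^2 = 39.69
  (68 - 37.7)^2 = 918.09
  (57 - 37.7)^2 = 372.49
  (3 - 37.7)^2 = 1204.09
  (83 - 37.7)^2 = 2052.09
  (19 - 37.7)^2 = 349.69
Step 3: Sum of squared deviations = 6620.1
Step 4: Sample variance = 6620.1 / 9 = 735.5667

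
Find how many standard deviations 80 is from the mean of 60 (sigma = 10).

2

Step 1: Recall the z-score formula: z = (x - mu) / sigma
Step 2: Substitute values: z = (80 - 60) / 10
Step 3: z = 20 / 10 = 2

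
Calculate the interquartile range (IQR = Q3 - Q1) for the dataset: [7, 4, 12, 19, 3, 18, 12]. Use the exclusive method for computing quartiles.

14

Step 1: Sort the data: [3, 4, 7, 12, 12, 18, 19]
Step 2: n = 7
Step 3: Using the exclusive quartile method:
  Q1 = 4
  Q2 (median) = 12
  Q3 = 18
  IQR = Q3 - Q1 = 18 - 4 = 14
Step 4: IQR = 14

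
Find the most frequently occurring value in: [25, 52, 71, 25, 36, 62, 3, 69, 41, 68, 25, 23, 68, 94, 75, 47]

25

Step 1: Count the frequency of each value:
  3: appears 1 time(s)
  23: appears 1 time(s)
  25: appears 3 time(s)
  36: appears 1 time(s)
  41: appears 1 time(s)
  47: appears 1 time(s)
  52: appears 1 time(s)
  62: appears 1 time(s)
  68: appears 2 time(s)
  69: appears 1 time(s)
  71: appears 1 time(s)
  75: appears 1 time(s)
  94: appears 1 time(s)
Step 2: The value 25 appears most frequently (3 times).
Step 3: Mode = 25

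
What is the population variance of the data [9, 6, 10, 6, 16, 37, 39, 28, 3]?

172.9877

Step 1: Compute the mean: (9 + 6 + 10 + 6 + 16 + 37 + 39 + 28 + 3) / 9 = 17.1111
Step 2: Compute squared deviations from the mean:
  (9 - 17.1111)^2 = 65.7901
  (6 - 17.1111)^2 = 123.4568
  (10 - 17.1111)^2 = 50.5679
  (6 - 17.1111)^2 = 123.4568
  (16 - 17.1111)^2 = 1.2346
  (37 - 17.1111)^2 = 395.5679
  (39 - 17.1111)^2 = 479.1235
  (28 - 17.1111)^2 = 118.5679
  (3 - 17.1111)^2 = 199.1235
Step 3: Sum of squared deviations = 1556.8889
Step 4: Population variance = 1556.8889 / 9 = 172.9877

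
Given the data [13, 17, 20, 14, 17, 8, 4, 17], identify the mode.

17

Step 1: Count the frequency of each value:
  4: appears 1 time(s)
  8: appears 1 time(s)
  13: appears 1 time(s)
  14: appears 1 time(s)
  17: appears 3 time(s)
  20: appears 1 time(s)
Step 2: The value 17 appears most frequently (3 times).
Step 3: Mode = 17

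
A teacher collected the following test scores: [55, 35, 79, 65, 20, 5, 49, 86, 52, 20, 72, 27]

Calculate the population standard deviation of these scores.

24.7536

Step 1: Compute the mean: 47.0833
Step 2: Sum of squared deviations from the mean: 7352.9167
Step 3: Population variance = 7352.9167 / 12 = 612.7431
Step 4: Standard deviation = sqrt(612.7431) = 24.7536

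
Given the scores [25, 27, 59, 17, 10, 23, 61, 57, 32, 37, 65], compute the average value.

37.5455

Step 1: Sum all values: 25 + 27 + 59 + 17 + 10 + 23 + 61 + 57 + 32 + 37 + 65 = 413
Step 2: Count the number of values: n = 11
Step 3: Mean = sum / n = 413 / 11 = 37.5455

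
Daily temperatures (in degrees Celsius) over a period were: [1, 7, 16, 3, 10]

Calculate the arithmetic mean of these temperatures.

7.4

Step 1: Sum all values: 1 + 7 + 16 + 3 + 10 = 37
Step 2: Count the number of values: n = 5
Step 3: Mean = sum / n = 37 / 5 = 7.4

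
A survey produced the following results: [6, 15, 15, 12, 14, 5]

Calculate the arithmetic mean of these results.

11.1667

Step 1: Sum all values: 6 + 15 + 15 + 12 + 14 + 5 = 67
Step 2: Count the number of values: n = 6
Step 3: Mean = sum / n = 67 / 6 = 11.1667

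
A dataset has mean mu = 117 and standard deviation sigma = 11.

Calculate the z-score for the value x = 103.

-1.2727

Step 1: Recall the z-score formula: z = (x - mu) / sigma
Step 2: Substitute values: z = (103 - 117) / 11
Step 3: z = -14 / 11 = -1.2727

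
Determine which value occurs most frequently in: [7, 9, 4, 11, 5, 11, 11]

11

Step 1: Count the frequency of each value:
  4: appears 1 time(s)
  5: appears 1 time(s)
  7: appears 1 time(s)
  9: appears 1 time(s)
  11: appears 3 time(s)
Step 2: The value 11 appears most frequently (3 times).
Step 3: Mode = 11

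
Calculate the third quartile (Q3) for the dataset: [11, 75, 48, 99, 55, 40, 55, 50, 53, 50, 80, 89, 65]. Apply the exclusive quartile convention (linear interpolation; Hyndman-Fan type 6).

77.5

Step 1: Sort the data: [11, 40, 48, 50, 50, 53, 55, 55, 65, 75, 80, 89, 99]
Step 2: n = 13
Step 3: Using the exclusive quartile method:
  Q1 = 49
  Q2 (median) = 55
  Q3 = 77.5
  IQR = Q3 - Q1 = 77.5 - 49 = 28.5
Step 4: Q3 = 77.5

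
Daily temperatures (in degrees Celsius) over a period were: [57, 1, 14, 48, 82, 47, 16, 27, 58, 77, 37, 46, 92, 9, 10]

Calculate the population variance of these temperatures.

758.7733

Step 1: Compute the mean: (57 + 1 + 14 + 48 + 82 + 47 + 16 + 27 + 58 + 77 + 37 + 46 + 92 + 9 + 10) / 15 = 41.4
Step 2: Compute squared deviations from the mean:
  (57 - 41.4)^2 = 243.36
  (1 - 41.4)^2 = 1632.16
  (14 - 41.4)^2 = 750.76
  (48 - 41.4)^2 = 43.56
  (82 - 41.4)^2 = 1648.36
  (47 - 41.4)^2 = 31.36
  (16 - 41.4)^2 = 645.16
  (27 - 41.4)^2 = 207.36
  (58 - 41.4)^2 = 275.56
  (77 - 41.4)^2 = 1267.36
  (37 - 41.4)^2 = 19.36
  (46 - 41.4)^2 = 21.16
  (92 - 41.4)^2 = 2560.36
  (9 - 41.4)^2 = 1049.76
  (10 - 41.4)^2 = 985.96
Step 3: Sum of squared deviations = 11381.6
Step 4: Population variance = 11381.6 / 15 = 758.7733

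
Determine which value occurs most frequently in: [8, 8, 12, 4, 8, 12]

8

Step 1: Count the frequency of each value:
  4: appears 1 time(s)
  8: appears 3 time(s)
  12: appears 2 time(s)
Step 2: The value 8 appears most frequently (3 times).
Step 3: Mode = 8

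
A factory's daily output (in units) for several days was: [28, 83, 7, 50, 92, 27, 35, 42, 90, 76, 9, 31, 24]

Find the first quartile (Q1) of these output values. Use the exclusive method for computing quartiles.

25.5

Step 1: Sort the data: [7, 9, 24, 27, 28, 31, 35, 42, 50, 76, 83, 90, 92]
Step 2: n = 13
Step 3: Using the exclusive quartile method:
  Q1 = 25.5
  Q2 (median) = 35
  Q3 = 79.5
  IQR = Q3 - Q1 = 79.5 - 25.5 = 54
Step 4: Q1 = 25.5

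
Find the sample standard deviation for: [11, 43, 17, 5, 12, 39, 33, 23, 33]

13.5647

Step 1: Compute the mean: 24
Step 2: Sum of squared deviations from the mean: 1472
Step 3: Sample variance = 1472 / 8 = 184
Step 4: Standard deviation = sqrt(184) = 13.5647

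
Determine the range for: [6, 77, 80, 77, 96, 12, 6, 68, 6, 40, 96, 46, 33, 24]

90

Step 1: Identify the maximum value: max = 96
Step 2: Identify the minimum value: min = 6
Step 3: Range = max - min = 96 - 6 = 90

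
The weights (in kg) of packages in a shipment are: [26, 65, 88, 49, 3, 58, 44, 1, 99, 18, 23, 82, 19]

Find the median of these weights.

44

Step 1: Sort the data in ascending order: [1, 3, 18, 19, 23, 26, 44, 49, 58, 65, 82, 88, 99]
Step 2: The number of values is n = 13.
Step 3: Since n is odd, the median is the middle value at position 7: 44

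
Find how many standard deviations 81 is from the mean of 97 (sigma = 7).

-2.2857

Step 1: Recall the z-score formula: z = (x - mu) / sigma
Step 2: Substitute values: z = (81 - 97) / 7
Step 3: z = -16 / 7 = -2.2857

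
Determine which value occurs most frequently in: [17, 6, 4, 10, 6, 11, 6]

6

Step 1: Count the frequency of each value:
  4: appears 1 time(s)
  6: appears 3 time(s)
  10: appears 1 time(s)
  11: appears 1 time(s)
  17: appears 1 time(s)
Step 2: The value 6 appears most frequently (3 times).
Step 3: Mode = 6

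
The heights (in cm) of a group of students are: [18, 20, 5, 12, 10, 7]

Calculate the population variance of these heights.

29.6667

Step 1: Compute the mean: (18 + 20 + 5 + 12 + 10 + 7) / 6 = 12
Step 2: Compute squared deviations from the mean:
  (18 - 12)^2 = 36
  (20 - 12)^2 = 64
  (5 - 12)^2 = 49
  (12 - 12)^2 = 0
  (10 - 12)^2 = 4
  (7 - 12)^2 = 25
Step 3: Sum of squared deviations = 178
Step 4: Population variance = 178 / 6 = 29.6667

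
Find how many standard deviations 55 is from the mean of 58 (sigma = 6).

-0.5

Step 1: Recall the z-score formula: z = (x - mu) / sigma
Step 2: Substitute values: z = (55 - 58) / 6
Step 3: z = -3 / 6 = -0.5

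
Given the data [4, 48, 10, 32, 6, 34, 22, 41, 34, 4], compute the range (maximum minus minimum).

44

Step 1: Identify the maximum value: max = 48
Step 2: Identify the minimum value: min = 4
Step 3: Range = max - min = 48 - 4 = 44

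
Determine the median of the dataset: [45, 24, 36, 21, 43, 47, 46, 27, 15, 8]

31.5

Step 1: Sort the data in ascending order: [8, 15, 21, 24, 27, 36, 43, 45, 46, 47]
Step 2: The number of values is n = 10.
Step 3: Since n is even, the median is the average of positions 5 and 6:
  Median = (27 + 36) / 2 = 31.5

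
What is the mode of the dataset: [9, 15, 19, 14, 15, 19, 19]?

19

Step 1: Count the frequency of each value:
  9: appears 1 time(s)
  14: appears 1 time(s)
  15: appears 2 time(s)
  19: appears 3 time(s)
Step 2: The value 19 appears most frequently (3 times).
Step 3: Mode = 19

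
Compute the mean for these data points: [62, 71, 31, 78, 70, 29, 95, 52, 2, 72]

56.2

Step 1: Sum all values: 62 + 71 + 31 + 78 + 70 + 29 + 95 + 52 + 2 + 72 = 562
Step 2: Count the number of values: n = 10
Step 3: Mean = sum / n = 562 / 10 = 56.2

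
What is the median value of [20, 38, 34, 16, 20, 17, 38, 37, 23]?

23

Step 1: Sort the data in ascending order: [16, 17, 20, 20, 23, 34, 37, 38, 38]
Step 2: The number of values is n = 9.
Step 3: Since n is odd, the median is the middle value at position 5: 23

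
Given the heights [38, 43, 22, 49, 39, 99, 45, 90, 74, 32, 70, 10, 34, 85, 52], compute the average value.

52.1333

Step 1: Sum all values: 38 + 43 + 22 + 49 + 39 + 99 + 45 + 90 + 74 + 32 + 70 + 10 + 34 + 85 + 52 = 782
Step 2: Count the number of values: n = 15
Step 3: Mean = sum / n = 782 / 15 = 52.1333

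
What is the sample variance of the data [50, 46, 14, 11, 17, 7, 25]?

294.5714

Step 1: Compute the mean: (50 + 46 + 14 + 11 + 17 + 7 + 25) / 7 = 24.2857
Step 2: Compute squared deviations from the mean:
  (50 - 24.2857)^2 = 661.2245
  (46 - 24.2857)^2 = 471.5102
  (14 - 24.2857)^2 = 105.7959
  (11 - 24.2857)^2 = 176.5102
  (17 - 24.2857)^2 = 53.0816
  (7 - 24.2857)^2 = 298.7959
  (25 - 24.2857)^2 = 0.5102
Step 3: Sum of squared deviations = 1767.4286
Step 4: Sample variance = 1767.4286 / 6 = 294.5714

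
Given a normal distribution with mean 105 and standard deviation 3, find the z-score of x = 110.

1.6667

Step 1: Recall the z-score formula: z = (x - mu) / sigma
Step 2: Substitute values: z = (110 - 105) / 3
Step 3: z = 5 / 3 = 1.6667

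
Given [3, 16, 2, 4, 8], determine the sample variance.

32.8

Step 1: Compute the mean: (3 + 16 + 2 + 4 + 8) / 5 = 6.6
Step 2: Compute squared deviations from the mean:
  (3 - 6.6)^2 = 12.96
  (16 - 6.6)^2 = 88.36
  (2 - 6.6)^2 = 21.16
  (4 - 6.6)^2 = 6.76
  (8 - 6.6)^2 = 1.96
Step 3: Sum of squared deviations = 131.2
Step 4: Sample variance = 131.2 / 4 = 32.8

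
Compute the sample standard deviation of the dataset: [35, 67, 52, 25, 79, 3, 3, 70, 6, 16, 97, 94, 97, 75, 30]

35.1252

Step 1: Compute the mean: 49.9333
Step 2: Sum of squared deviations from the mean: 17272.9333
Step 3: Sample variance = 17272.9333 / 14 = 1233.781
Step 4: Standard deviation = sqrt(1233.781) = 35.1252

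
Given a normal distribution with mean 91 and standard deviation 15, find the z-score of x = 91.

0

Step 1: Recall the z-score formula: z = (x - mu) / sigma
Step 2: Substitute values: z = (91 - 91) / 15
Step 3: z = 0 / 15 = 0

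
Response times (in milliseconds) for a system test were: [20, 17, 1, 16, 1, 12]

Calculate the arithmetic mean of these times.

11.1667

Step 1: Sum all values: 20 + 17 + 1 + 16 + 1 + 12 = 67
Step 2: Count the number of values: n = 6
Step 3: Mean = sum / n = 67 / 6 = 11.1667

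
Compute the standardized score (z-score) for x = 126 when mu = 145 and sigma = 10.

-1.9

Step 1: Recall the z-score formula: z = (x - mu) / sigma
Step 2: Substitute values: z = (126 - 145) / 10
Step 3: z = -19 / 10 = -1.9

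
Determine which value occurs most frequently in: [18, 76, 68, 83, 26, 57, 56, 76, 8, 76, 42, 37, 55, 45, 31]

76

Step 1: Count the frequency of each value:
  8: appears 1 time(s)
  18: appears 1 time(s)
  26: appears 1 time(s)
  31: appears 1 time(s)
  37: appears 1 time(s)
  42: appears 1 time(s)
  45: appears 1 time(s)
  55: appears 1 time(s)
  56: appears 1 time(s)
  57: appears 1 time(s)
  68: appears 1 time(s)
  76: appears 3 time(s)
  83: appears 1 time(s)
Step 2: The value 76 appears most frequently (3 times).
Step 3: Mode = 76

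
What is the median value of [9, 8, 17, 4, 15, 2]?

8.5

Step 1: Sort the data in ascending order: [2, 4, 8, 9, 15, 17]
Step 2: The number of values is n = 6.
Step 3: Since n is even, the median is the average of positions 3 and 4:
  Median = (8 + 9) / 2 = 8.5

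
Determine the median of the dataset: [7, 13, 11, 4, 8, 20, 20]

11

Step 1: Sort the data in ascending order: [4, 7, 8, 11, 13, 20, 20]
Step 2: The number of values is n = 7.
Step 3: Since n is odd, the median is the middle value at position 4: 11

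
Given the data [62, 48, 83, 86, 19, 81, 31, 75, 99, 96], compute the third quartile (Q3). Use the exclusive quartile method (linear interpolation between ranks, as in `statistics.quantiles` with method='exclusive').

88.5

Step 1: Sort the data: [19, 31, 48, 62, 75, 81, 83, 86, 96, 99]
Step 2: n = 10
Step 3: Using the exclusive quartile method:
  Q1 = 43.75
  Q2 (median) = 78
  Q3 = 88.5
  IQR = Q3 - Q1 = 88.5 - 43.75 = 44.75
Step 4: Q3 = 88.5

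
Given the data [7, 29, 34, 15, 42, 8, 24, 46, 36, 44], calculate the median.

31.5

Step 1: Sort the data in ascending order: [7, 8, 15, 24, 29, 34, 36, 42, 44, 46]
Step 2: The number of values is n = 10.
Step 3: Since n is even, the median is the average of positions 5 and 6:
  Median = (29 + 34) / 2 = 31.5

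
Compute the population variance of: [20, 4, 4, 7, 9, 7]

29.5833

Step 1: Compute the mean: (20 + 4 + 4 + 7 + 9 + 7) / 6 = 8.5
Step 2: Compute squared deviations from the mean:
  (20 - 8.5)^2 = 132.25
  (4 - 8.5)^2 = 20.25
  (4 - 8.5)^2 = 20.25
  (7 - 8.5)^2 = 2.25
  (9 - 8.5)^2 = 0.25
  (7 - 8.5)^2 = 2.25
Step 3: Sum of squared deviations = 177.5
Step 4: Population variance = 177.5 / 6 = 29.5833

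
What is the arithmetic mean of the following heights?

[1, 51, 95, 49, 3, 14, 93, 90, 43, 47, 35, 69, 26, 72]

49.1429

Step 1: Sum all values: 1 + 51 + 95 + 49 + 3 + 14 + 93 + 90 + 43 + 47 + 35 + 69 + 26 + 72 = 688
Step 2: Count the number of values: n = 14
Step 3: Mean = sum / n = 688 / 14 = 49.1429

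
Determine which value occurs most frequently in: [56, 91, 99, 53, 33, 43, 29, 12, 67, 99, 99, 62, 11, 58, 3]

99

Step 1: Count the frequency of each value:
  3: appears 1 time(s)
  11: appears 1 time(s)
  12: appears 1 time(s)
  29: appears 1 time(s)
  33: appears 1 time(s)
  43: appears 1 time(s)
  53: appears 1 time(s)
  56: appears 1 time(s)
  58: appears 1 time(s)
  62: appears 1 time(s)
  67: appears 1 time(s)
  91: appears 1 time(s)
  99: appears 3 time(s)
Step 2: The value 99 appears most frequently (3 times).
Step 3: Mode = 99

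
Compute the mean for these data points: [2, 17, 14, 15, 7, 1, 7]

9

Step 1: Sum all values: 2 + 17 + 14 + 15 + 7 + 1 + 7 = 63
Step 2: Count the number of values: n = 7
Step 3: Mean = sum / n = 63 / 7 = 9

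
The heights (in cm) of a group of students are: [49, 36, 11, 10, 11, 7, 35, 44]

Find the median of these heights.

23

Step 1: Sort the data in ascending order: [7, 10, 11, 11, 35, 36, 44, 49]
Step 2: The number of values is n = 8.
Step 3: Since n is even, the median is the average of positions 4 and 5:
  Median = (11 + 35) / 2 = 23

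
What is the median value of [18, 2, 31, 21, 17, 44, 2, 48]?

19.5

Step 1: Sort the data in ascending order: [2, 2, 17, 18, 21, 31, 44, 48]
Step 2: The number of values is n = 8.
Step 3: Since n is even, the median is the average of positions 4 and 5:
  Median = (18 + 21) / 2 = 19.5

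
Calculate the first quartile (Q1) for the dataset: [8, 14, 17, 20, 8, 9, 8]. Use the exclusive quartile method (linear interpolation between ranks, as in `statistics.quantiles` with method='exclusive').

8

Step 1: Sort the data: [8, 8, 8, 9, 14, 17, 20]
Step 2: n = 7
Step 3: Using the exclusive quartile method:
  Q1 = 8
  Q2 (median) = 9
  Q3 = 17
  IQR = Q3 - Q1 = 17 - 8 = 9
Step 4: Q1 = 8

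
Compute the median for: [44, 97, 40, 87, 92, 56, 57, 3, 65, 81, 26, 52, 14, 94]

56.5

Step 1: Sort the data in ascending order: [3, 14, 26, 40, 44, 52, 56, 57, 65, 81, 87, 92, 94, 97]
Step 2: The number of values is n = 14.
Step 3: Since n is even, the median is the average of positions 7 and 8:
  Median = (56 + 57) / 2 = 56.5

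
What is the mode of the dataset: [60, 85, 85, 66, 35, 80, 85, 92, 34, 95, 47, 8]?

85

Step 1: Count the frequency of each value:
  8: appears 1 time(s)
  34: appears 1 time(s)
  35: appears 1 time(s)
  47: appears 1 time(s)
  60: appears 1 time(s)
  66: appears 1 time(s)
  80: appears 1 time(s)
  85: appears 3 time(s)
  92: appears 1 time(s)
  95: appears 1 time(s)
Step 2: The value 85 appears most frequently (3 times).
Step 3: Mode = 85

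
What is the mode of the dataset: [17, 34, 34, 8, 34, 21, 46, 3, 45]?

34

Step 1: Count the frequency of each value:
  3: appears 1 time(s)
  8: appears 1 time(s)
  17: appears 1 time(s)
  21: appears 1 time(s)
  34: appears 3 time(s)
  45: appears 1 time(s)
  46: appears 1 time(s)
Step 2: The value 34 appears most frequently (3 times).
Step 3: Mode = 34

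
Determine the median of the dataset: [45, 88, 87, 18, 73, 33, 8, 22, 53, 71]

49

Step 1: Sort the data in ascending order: [8, 18, 22, 33, 45, 53, 71, 73, 87, 88]
Step 2: The number of values is n = 10.
Step 3: Since n is even, the median is the average of positions 5 and 6:
  Median = (45 + 53) / 2 = 49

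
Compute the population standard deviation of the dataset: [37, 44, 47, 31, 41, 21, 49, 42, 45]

8.34

Step 1: Compute the mean: 39.6667
Step 2: Sum of squared deviations from the mean: 626
Step 3: Population variance = 626 / 9 = 69.5556
Step 4: Standard deviation = sqrt(69.5556) = 8.34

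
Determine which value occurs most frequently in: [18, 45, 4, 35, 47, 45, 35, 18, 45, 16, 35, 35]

35

Step 1: Count the frequency of each value:
  4: appears 1 time(s)
  16: appears 1 time(s)
  18: appears 2 time(s)
  35: appears 4 time(s)
  45: appears 3 time(s)
  47: appears 1 time(s)
Step 2: The value 35 appears most frequently (4 times).
Step 3: Mode = 35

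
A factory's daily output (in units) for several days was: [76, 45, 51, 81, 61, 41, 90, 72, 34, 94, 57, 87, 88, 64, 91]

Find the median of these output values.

72

Step 1: Sort the data in ascending order: [34, 41, 45, 51, 57, 61, 64, 72, 76, 81, 87, 88, 90, 91, 94]
Step 2: The number of values is n = 15.
Step 3: Since n is odd, the median is the middle value at position 8: 72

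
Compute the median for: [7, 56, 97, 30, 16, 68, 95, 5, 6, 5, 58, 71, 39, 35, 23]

35

Step 1: Sort the data in ascending order: [5, 5, 6, 7, 16, 23, 30, 35, 39, 56, 58, 68, 71, 95, 97]
Step 2: The number of values is n = 15.
Step 3: Since n is odd, the median is the middle value at position 8: 35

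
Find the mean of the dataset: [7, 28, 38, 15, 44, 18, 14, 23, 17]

22.6667

Step 1: Sum all values: 7 + 28 + 38 + 15 + 44 + 18 + 14 + 23 + 17 = 204
Step 2: Count the number of values: n = 9
Step 3: Mean = sum / n = 204 / 9 = 22.6667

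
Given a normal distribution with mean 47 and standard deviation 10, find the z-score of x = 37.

-1

Step 1: Recall the z-score formula: z = (x - mu) / sigma
Step 2: Substitute values: z = (37 - 47) / 10
Step 3: z = -10 / 10 = -1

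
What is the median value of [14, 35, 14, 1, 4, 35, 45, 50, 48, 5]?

24.5

Step 1: Sort the data in ascending order: [1, 4, 5, 14, 14, 35, 35, 45, 48, 50]
Step 2: The number of values is n = 10.
Step 3: Since n is even, the median is the average of positions 5 and 6:
  Median = (14 + 35) / 2 = 24.5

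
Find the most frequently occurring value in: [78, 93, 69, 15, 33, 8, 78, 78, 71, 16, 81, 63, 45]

78

Step 1: Count the frequency of each value:
  8: appears 1 time(s)
  15: appears 1 time(s)
  16: appears 1 time(s)
  33: appears 1 time(s)
  45: appears 1 time(s)
  63: appears 1 time(s)
  69: appears 1 time(s)
  71: appears 1 time(s)
  78: appears 3 time(s)
  81: appears 1 time(s)
  93: appears 1 time(s)
Step 2: The value 78 appears most frequently (3 times).
Step 3: Mode = 78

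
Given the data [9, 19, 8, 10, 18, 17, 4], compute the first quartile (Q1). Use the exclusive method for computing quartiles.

8

Step 1: Sort the data: [4, 8, 9, 10, 17, 18, 19]
Step 2: n = 7
Step 3: Using the exclusive quartile method:
  Q1 = 8
  Q2 (median) = 10
  Q3 = 18
  IQR = Q3 - Q1 = 18 - 8 = 10
Step 4: Q1 = 8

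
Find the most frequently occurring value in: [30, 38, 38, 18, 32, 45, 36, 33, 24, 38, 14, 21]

38

Step 1: Count the frequency of each value:
  14: appears 1 time(s)
  18: appears 1 time(s)
  21: appears 1 time(s)
  24: appears 1 time(s)
  30: appears 1 time(s)
  32: appears 1 time(s)
  33: appears 1 time(s)
  36: appears 1 time(s)
  38: appears 3 time(s)
  45: appears 1 time(s)
Step 2: The value 38 appears most frequently (3 times).
Step 3: Mode = 38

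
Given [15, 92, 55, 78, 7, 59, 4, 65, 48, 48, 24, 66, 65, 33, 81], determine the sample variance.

748.381

Step 1: Compute the mean: (15 + 92 + 55 + 78 + 7 + 59 + 4 + 65 + 48 + 48 + 24 + 66 + 65 + 33 + 81) / 15 = 49.3333
Step 2: Compute squared deviations from the mean:
  (15 - 49.3333)^2 = 1178.7778
  (92 - 49.3333)^2 = 1820.4444
  (55 - 49.3333)^2 = 32.1111
  (78 - 49.3333)^2 = 821.7778
  (7 - 49.3333)^2 = 1792.1111
  (59 - 49.3333)^2 = 93.4444
  (4 - 49.3333)^2 = 2055.1111
  (65 - 49.3333)^2 = 245.4444
  (48 - 49.3333)^2 = 1.7778
  (48 - 49.3333)^2 = 1.7778
  (24 - 49.3333)^2 = 641.7778
  (66 - 49.3333)^2 = 277.7778
  (65 - 49.3333)^2 = 245.4444
  (33 - 49.3333)^2 = 266.7778
  (81 - 49.3333)^2 = 1002.7778
Step 3: Sum of squared deviations = 10477.3333
Step 4: Sample variance = 10477.3333 / 14 = 748.381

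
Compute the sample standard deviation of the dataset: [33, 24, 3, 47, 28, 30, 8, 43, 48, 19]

15.406

Step 1: Compute the mean: 28.3
Step 2: Sum of squared deviations from the mean: 2136.1
Step 3: Sample variance = 2136.1 / 9 = 237.3444
Step 4: Standard deviation = sqrt(237.3444) = 15.406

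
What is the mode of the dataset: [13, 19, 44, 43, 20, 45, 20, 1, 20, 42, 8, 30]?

20

Step 1: Count the frequency of each value:
  1: appears 1 time(s)
  8: appears 1 time(s)
  13: appears 1 time(s)
  19: appears 1 time(s)
  20: appears 3 time(s)
  30: appears 1 time(s)
  42: appears 1 time(s)
  43: appears 1 time(s)
  44: appears 1 time(s)
  45: appears 1 time(s)
Step 2: The value 20 appears most frequently (3 times).
Step 3: Mode = 20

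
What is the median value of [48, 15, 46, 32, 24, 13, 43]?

32

Step 1: Sort the data in ascending order: [13, 15, 24, 32, 43, 46, 48]
Step 2: The number of values is n = 7.
Step 3: Since n is odd, the median is the middle value at position 4: 32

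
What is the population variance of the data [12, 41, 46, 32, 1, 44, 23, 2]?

298.1094

Step 1: Compute the mean: (12 + 41 + 46 + 32 + 1 + 44 + 23 + 2) / 8 = 25.125
Step 2: Compute squared deviations from the mean:
  (12 - 25.125)^2 = 172.2656
  (41 - 25.125)^2 = 252.0156
  (46 - 25.125)^2 = 435.7656
  (32 - 25.125)^2 = 47.2656
  (1 - 25.125)^2 = 582.0156
  (44 - 25.125)^2 = 356.2656
  (23 - 25.125)^2 = 4.5156
  (2 - 25.125)^2 = 534.7656
Step 3: Sum of squared deviations = 2384.875
Step 4: Population variance = 2384.875 / 8 = 298.1094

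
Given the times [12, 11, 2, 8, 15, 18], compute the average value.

11

Step 1: Sum all values: 12 + 11 + 2 + 8 + 15 + 18 = 66
Step 2: Count the number of values: n = 6
Step 3: Mean = sum / n = 66 / 6 = 11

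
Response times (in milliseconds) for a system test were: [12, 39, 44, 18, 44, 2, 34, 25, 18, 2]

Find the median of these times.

21.5

Step 1: Sort the data in ascending order: [2, 2, 12, 18, 18, 25, 34, 39, 44, 44]
Step 2: The number of values is n = 10.
Step 3: Since n is even, the median is the average of positions 5 and 6:
  Median = (18 + 25) / 2 = 21.5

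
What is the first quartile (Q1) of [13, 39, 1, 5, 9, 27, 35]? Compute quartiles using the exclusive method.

5

Step 1: Sort the data: [1, 5, 9, 13, 27, 35, 39]
Step 2: n = 7
Step 3: Using the exclusive quartile method:
  Q1 = 5
  Q2 (median) = 13
  Q3 = 35
  IQR = Q3 - Q1 = 35 - 5 = 30
Step 4: Q1 = 5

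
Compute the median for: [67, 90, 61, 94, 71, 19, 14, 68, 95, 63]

67.5

Step 1: Sort the data in ascending order: [14, 19, 61, 63, 67, 68, 71, 90, 94, 95]
Step 2: The number of values is n = 10.
Step 3: Since n is even, the median is the average of positions 5 and 6:
  Median = (67 + 68) / 2 = 67.5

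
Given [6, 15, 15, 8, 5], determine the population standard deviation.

4.3543

Step 1: Compute the mean: 9.8
Step 2: Sum of squared deviations from the mean: 94.8
Step 3: Population variance = 94.8 / 5 = 18.96
Step 4: Standard deviation = sqrt(18.96) = 4.3543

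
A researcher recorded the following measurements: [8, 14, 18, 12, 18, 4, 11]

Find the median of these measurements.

12

Step 1: Sort the data in ascending order: [4, 8, 11, 12, 14, 18, 18]
Step 2: The number of values is n = 7.
Step 3: Since n is odd, the median is the middle value at position 4: 12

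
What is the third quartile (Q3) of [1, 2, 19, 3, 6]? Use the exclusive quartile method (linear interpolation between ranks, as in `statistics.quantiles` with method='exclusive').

12.5

Step 1: Sort the data: [1, 2, 3, 6, 19]
Step 2: n = 5
Step 3: Using the exclusive quartile method:
  Q1 = 1.5
  Q2 (median) = 3
  Q3 = 12.5
  IQR = Q3 - Q1 = 12.5 - 1.5 = 11
Step 4: Q3 = 12.5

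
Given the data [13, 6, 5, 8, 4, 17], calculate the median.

7

Step 1: Sort the data in ascending order: [4, 5, 6, 8, 13, 17]
Step 2: The number of values is n = 6.
Step 3: Since n is even, the median is the average of positions 3 and 4:
  Median = (6 + 8) / 2 = 7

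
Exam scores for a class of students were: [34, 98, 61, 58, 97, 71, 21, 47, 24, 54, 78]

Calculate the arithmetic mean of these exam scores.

58.4545

Step 1: Sum all values: 34 + 98 + 61 + 58 + 97 + 71 + 21 + 47 + 24 + 54 + 78 = 643
Step 2: Count the number of values: n = 11
Step 3: Mean = sum / n = 643 / 11 = 58.4545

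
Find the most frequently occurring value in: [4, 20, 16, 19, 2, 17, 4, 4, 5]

4

Step 1: Count the frequency of each value:
  2: appears 1 time(s)
  4: appears 3 time(s)
  5: appears 1 time(s)
  16: appears 1 time(s)
  17: appears 1 time(s)
  19: appears 1 time(s)
  20: appears 1 time(s)
Step 2: The value 4 appears most frequently (3 times).
Step 3: Mode = 4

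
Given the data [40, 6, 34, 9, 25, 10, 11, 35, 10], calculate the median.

11

Step 1: Sort the data in ascending order: [6, 9, 10, 10, 11, 25, 34, 35, 40]
Step 2: The number of values is n = 9.
Step 3: Since n is odd, the median is the middle value at position 5: 11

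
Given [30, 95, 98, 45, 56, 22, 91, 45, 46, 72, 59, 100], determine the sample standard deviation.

27.3932

Step 1: Compute the mean: 63.25
Step 2: Sum of squared deviations from the mean: 8254.25
Step 3: Sample variance = 8254.25 / 11 = 750.3864
Step 4: Standard deviation = sqrt(750.3864) = 27.3932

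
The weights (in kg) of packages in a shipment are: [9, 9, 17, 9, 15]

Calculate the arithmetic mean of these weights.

11.8

Step 1: Sum all values: 9 + 9 + 17 + 9 + 15 = 59
Step 2: Count the number of values: n = 5
Step 3: Mean = sum / n = 59 / 5 = 11.8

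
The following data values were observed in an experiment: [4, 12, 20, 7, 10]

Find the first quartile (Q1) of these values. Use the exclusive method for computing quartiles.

5.5

Step 1: Sort the data: [4, 7, 10, 12, 20]
Step 2: n = 5
Step 3: Using the exclusive quartile method:
  Q1 = 5.5
  Q2 (median) = 10
  Q3 = 16
  IQR = Q3 - Q1 = 16 - 5.5 = 10.5
Step 4: Q1 = 5.5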